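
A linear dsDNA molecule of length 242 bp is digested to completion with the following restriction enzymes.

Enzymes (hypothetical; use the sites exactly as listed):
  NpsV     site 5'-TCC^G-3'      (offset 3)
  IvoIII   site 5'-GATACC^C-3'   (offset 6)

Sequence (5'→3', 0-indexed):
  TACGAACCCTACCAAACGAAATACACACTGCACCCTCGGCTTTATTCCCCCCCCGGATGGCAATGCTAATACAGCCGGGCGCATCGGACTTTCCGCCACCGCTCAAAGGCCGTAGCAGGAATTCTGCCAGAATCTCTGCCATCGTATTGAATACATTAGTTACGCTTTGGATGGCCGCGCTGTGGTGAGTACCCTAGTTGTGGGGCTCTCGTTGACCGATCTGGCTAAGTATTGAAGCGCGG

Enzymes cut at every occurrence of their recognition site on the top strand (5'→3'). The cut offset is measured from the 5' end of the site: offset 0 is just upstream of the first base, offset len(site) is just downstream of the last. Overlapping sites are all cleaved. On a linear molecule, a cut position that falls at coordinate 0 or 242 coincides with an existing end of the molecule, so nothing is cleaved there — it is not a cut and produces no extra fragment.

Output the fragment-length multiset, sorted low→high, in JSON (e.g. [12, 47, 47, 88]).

[94,148]

Site scan:
  NpsV (TCCG, off=3): starts [91] → cuts [94]
  IvoIII (GATACCC, off=6): no sites

Pooled cuts: [94]

Fragment lengths:
  [0,94): 94 bp
  [94,242): 148 bp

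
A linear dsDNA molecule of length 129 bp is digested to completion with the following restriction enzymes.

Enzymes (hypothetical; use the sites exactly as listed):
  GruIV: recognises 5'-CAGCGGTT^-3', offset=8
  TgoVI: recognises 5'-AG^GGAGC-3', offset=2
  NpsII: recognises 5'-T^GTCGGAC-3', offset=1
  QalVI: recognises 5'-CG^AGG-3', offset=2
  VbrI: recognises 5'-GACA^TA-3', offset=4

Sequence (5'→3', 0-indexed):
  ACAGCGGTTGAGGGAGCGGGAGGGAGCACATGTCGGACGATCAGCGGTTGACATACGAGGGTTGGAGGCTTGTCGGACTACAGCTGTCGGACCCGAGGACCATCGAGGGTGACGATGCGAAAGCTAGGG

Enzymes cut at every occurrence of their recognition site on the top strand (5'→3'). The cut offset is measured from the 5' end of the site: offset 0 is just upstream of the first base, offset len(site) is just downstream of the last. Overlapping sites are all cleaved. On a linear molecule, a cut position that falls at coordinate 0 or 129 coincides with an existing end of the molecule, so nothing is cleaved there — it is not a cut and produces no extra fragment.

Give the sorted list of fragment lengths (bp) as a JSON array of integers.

Site scan:
  GruIV (CAGCGGTT, off=8): starts [1, 41] → cuts [9, 49]
  TgoVI (AGGGAGC, off=2): starts [10, 20] → cuts [12, 22]
  NpsII (TGTCGGAC, off=1): starts [30, 70, 84] → cuts [31, 71, 85]
  QalVI (CGAGG, off=2): starts [55, 93, 103] → cuts [57, 95, 105]
  VbrI (GACATA, off=4): starts [49] → cuts [53]

All cut coordinates (distinct, sorted): [9, 12, 22, 31, 49, 53, 57, 71, 85, 95, 105]

Fragments:
  [0,9): 9 bp
  [9,12): 3 bp
  [12,22): 10 bp
  [22,31): 9 bp
  [31,49): 18 bp
  [49,53): 4 bp
  [53,57): 4 bp
  [57,71): 14 bp
  [71,85): 14 bp
  [85,95): 10 bp
  [95,105): 10 bp
  [105,129): 24 bp

[3,4,4,9,9,10,10,10,14,14,18,24]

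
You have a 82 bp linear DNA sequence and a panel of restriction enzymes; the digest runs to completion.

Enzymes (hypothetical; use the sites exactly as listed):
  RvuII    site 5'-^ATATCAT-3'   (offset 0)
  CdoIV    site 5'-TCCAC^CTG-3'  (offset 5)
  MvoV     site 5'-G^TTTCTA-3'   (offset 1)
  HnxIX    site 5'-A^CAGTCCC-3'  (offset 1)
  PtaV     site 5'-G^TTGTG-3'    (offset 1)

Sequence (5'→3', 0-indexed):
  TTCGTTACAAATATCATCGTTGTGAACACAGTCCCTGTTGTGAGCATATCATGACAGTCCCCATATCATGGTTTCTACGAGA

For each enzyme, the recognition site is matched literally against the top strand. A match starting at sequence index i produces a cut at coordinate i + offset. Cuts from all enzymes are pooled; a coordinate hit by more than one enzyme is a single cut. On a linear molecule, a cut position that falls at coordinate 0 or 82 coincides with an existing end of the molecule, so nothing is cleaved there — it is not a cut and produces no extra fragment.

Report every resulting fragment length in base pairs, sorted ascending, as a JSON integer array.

Per-enzyme occurrences:
  RvuII (ATATCAT, off=0): starts [10, 45, 62] → cuts [10, 45, 62]
  CdoIV (TCCACCTG, off=5): no sites
  MvoV (GTTTCTA, off=1): starts [70] → cuts [71]
  HnxIX (ACAGTCCC, off=1): starts [27, 53] → cuts [28, 54]
  PtaV (GTTGTG, off=1): starts [18, 36] → cuts [19, 37]

All cut coordinates (distinct, sorted): [10, 19, 28, 37, 45, 54, 62, 71]

Fragments:
  [0,10): 10 bp
  [10,19): 9 bp
  [19,28): 9 bp
  [28,37): 9 bp
  [37,45): 8 bp
  [45,54): 9 bp
  [54,62): 8 bp
  [62,71): 9 bp
  [71,82): 11 bp

[8,8,9,9,9,9,9,10,11]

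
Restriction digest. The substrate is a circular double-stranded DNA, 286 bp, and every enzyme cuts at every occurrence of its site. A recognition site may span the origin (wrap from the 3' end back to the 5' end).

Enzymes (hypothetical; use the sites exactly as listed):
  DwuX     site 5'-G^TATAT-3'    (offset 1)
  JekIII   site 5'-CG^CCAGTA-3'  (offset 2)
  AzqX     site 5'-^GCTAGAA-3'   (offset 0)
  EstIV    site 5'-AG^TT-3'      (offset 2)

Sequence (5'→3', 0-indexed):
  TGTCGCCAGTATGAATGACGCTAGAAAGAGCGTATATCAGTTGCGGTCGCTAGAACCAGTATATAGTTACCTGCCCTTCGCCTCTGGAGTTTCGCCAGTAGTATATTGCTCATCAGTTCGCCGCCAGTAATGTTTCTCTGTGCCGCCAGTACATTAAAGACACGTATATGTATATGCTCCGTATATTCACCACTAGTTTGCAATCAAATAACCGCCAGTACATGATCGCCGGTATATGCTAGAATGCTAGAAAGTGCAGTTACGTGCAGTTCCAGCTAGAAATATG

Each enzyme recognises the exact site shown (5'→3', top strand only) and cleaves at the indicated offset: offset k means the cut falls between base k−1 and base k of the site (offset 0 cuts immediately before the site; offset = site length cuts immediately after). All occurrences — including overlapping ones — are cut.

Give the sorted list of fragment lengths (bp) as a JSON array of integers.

Site scan:
  DwuX (GTATAT, off=1): starts [31, 58, 100, 163, 169, 180, 231] → cuts [32, 59, 101, 164, 170, 181, 232]
  JekIII (CGCCAGTA, off=2): starts [3, 92, 121, 143, 212] → cuts [5, 94, 123, 145, 214]
  AzqX (GCTAGAA, off=0): starts [19, 48, 237, 245, 274] → cuts [19, 48, 237, 245, 274]
  EstIV (AGTT, off=2): starts [38, 64, 87, 114, 194, 257, 267] → cuts [40, 66, 89, 116, 196, 259, 269]

All cut coordinates (distinct, sorted): [5, 19, 32, 40, 48, 59, 66, 89, 94, 101, 116, 123, 145, 164, 170, 181, 196, 214, 232, 237, 245, 259, 269, 274]

Fragment lengths:
  5→19: 14 bp
  19→32: 13 bp
  32→40: 8 bp
  40→48: 8 bp
  48→59: 11 bp
  59→66: 7 bp
  66→89: 23 bp
  89→94: 5 bp
  94→101: 7 bp
  101→116: 15 bp
  116→123: 7 bp
  123→145: 22 bp
  145→164: 19 bp
  164→170: 6 bp
  170→181: 11 bp
  181→196: 15 bp
  196→214: 18 bp
  214→232: 18 bp
  232→237: 5 bp
  237→245: 8 bp
  245→259: 14 bp
  259→269: 10 bp
  269→274: 5 bp
  274→5 (wrap): 286-274+5 = 17 bp

[5,5,5,6,7,7,7,8,8,8,10,11,11,13,14,14,15,15,17,18,18,19,22,23]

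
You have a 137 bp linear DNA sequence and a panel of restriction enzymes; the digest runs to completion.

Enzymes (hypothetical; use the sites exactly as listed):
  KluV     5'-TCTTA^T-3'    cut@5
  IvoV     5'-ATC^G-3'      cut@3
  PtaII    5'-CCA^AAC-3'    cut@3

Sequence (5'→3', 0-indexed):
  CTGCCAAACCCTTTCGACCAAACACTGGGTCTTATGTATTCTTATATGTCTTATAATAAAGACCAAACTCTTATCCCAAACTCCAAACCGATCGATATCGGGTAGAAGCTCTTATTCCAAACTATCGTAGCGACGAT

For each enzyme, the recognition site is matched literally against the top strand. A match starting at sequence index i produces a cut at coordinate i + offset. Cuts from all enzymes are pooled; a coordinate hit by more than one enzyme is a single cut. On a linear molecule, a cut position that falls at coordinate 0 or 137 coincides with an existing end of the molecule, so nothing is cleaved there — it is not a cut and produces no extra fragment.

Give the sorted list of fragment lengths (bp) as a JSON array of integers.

[5,5,6,6,7,7,8,8,9,10,11,12,14,14,15]

Scan for sites:
  KluV (TCTTAT, off=5): starts [29, 39, 48, 68, 109] → cuts [34, 44, 53, 73, 114]
  IvoV (ATCG, off=3): starts [90, 96, 123] → cuts [93, 99, 126]
  PtaII (CCAAAC, off=3): starts [3, 17, 62, 75, 82, 116] → cuts [6, 20, 65, 78, 85, 119]

All cut coordinates (distinct, sorted): [6, 20, 34, 44, 53, 65, 73, 78, 85, 93, 99, 114, 119, 126]

Fragments:
  [0,6): 6 bp
  [6,20): 14 bp
  [20,34): 14 bp
  [34,44): 10 bp
  [44,53): 9 bp
  [53,65): 12 bp
  [65,73): 8 bp
  [73,78): 5 bp
  [78,85): 7 bp
  [85,93): 8 bp
  [93,99): 6 bp
  [99,114): 15 bp
  [114,119): 5 bp
  [119,126): 7 bp
  [126,137): 11 bp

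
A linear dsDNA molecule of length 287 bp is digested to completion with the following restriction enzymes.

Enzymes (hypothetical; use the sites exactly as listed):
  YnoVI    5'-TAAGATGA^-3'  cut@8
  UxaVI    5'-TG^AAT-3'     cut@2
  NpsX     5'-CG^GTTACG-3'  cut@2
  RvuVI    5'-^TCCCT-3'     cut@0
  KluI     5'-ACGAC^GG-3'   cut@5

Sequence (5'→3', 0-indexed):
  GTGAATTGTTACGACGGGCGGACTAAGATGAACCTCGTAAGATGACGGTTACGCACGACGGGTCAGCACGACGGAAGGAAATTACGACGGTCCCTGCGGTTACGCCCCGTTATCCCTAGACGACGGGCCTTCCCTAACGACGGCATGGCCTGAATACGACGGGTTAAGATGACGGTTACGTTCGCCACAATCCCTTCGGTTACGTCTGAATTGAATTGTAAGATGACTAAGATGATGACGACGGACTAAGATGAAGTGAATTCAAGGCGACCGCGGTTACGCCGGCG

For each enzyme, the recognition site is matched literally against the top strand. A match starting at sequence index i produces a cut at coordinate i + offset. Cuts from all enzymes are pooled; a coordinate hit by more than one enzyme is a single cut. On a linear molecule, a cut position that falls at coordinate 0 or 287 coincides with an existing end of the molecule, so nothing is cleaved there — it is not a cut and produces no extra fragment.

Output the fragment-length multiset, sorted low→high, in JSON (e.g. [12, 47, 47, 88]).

Site scan:
  YnoVI TAAGATGA/8: at [23, 37, 164, 218, 227, 246] ⇒ [31, 45, 172, 226, 235, 254]
  UxaVI TGAAT/2: at [1, 150, 206, 211, 256] ⇒ [3, 152, 208, 213, 258]
  NpsX CGGTTACG/2: at [45, 96, 172, 196, 273] ⇒ [47, 98, 174, 198, 275]
  RvuVI TCCCT/0: at [90, 112, 130, 190] ⇒ [90, 112, 130, 190]
  KluI ACGACGG/5: at [10, 54, 67, 83, 119, 136, 155, 237] ⇒ [15, 59, 72, 88, 124, 141, 160, 242]

Pooled cuts: [3, 15, 31, 45, 47, 59, 72, 88, 90, 98, 112, 124, 130, 141, 152, 160, 172, 174, 190, 198, 208, 213, 226, 235, 242, 254, 258, 275]

Fragments:
  [0,3): 3 bp
  [3,15): 12 bp
  [15,31): 16 bp
  [31,45): 14 bp
  [45,47): 2 bp
  [47,59): 12 bp
  [59,72): 13 bp
  [72,88): 16 bp
  [88,90): 2 bp
  [90,98): 8 bp
  [98,112): 14 bp
  [112,124): 12 bp
  [124,130): 6 bp
  [130,141): 11 bp
  [141,152): 11 bp
  [152,160): 8 bp
  [160,172): 12 bp
  [172,174): 2 bp
  [174,190): 16 bp
  [190,198): 8 bp
  [198,208): 10 bp
  [208,213): 5 bp
  [213,226): 13 bp
  [226,235): 9 bp
  [235,242): 7 bp
  [242,254): 12 bp
  [254,258): 4 bp
  [258,275): 17 bp
  [275,287): 12 bp

[2,2,2,3,4,5,6,7,8,8,8,9,10,11,11,12,12,12,12,12,12,13,13,14,14,16,16,16,17]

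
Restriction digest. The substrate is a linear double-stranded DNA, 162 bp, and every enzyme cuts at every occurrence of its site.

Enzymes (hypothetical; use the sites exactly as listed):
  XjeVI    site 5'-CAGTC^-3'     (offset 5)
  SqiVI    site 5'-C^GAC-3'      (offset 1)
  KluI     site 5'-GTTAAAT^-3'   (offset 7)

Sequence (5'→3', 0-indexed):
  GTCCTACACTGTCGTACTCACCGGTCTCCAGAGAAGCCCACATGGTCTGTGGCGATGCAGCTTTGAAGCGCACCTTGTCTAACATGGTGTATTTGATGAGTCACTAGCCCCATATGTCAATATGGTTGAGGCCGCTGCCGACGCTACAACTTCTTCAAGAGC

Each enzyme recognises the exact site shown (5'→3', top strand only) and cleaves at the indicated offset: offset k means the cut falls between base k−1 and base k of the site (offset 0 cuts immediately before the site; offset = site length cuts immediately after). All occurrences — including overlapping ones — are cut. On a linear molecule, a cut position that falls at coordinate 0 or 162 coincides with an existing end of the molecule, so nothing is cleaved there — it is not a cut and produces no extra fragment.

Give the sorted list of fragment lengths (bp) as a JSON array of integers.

[23,139]

Site scan:
  XjeVI (CAGTC, off=5): no sites
  SqiVI CGAC/1: at [138] ⇒ [139]
  KluI (GTTAAAT, off=7): no sites

All cut coordinates (distinct, sorted): [139]

Fragments:
  [0,139): 139 bp
  [139,162): 23 bp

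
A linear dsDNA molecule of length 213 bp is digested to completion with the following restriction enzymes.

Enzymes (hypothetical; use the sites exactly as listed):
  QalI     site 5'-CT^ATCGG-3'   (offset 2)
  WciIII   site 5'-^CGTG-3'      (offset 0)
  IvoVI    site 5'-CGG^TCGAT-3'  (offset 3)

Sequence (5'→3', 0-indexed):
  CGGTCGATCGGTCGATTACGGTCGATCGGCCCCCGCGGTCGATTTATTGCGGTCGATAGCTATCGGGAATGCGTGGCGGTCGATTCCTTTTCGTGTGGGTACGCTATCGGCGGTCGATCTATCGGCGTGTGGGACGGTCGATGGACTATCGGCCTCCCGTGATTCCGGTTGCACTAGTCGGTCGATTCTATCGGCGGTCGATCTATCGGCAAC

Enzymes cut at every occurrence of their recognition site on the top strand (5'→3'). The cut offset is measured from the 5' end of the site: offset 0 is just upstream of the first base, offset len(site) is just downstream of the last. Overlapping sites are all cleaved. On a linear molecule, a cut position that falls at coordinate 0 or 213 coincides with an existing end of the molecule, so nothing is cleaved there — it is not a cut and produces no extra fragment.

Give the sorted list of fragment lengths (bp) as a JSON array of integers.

Per-enzyme occurrences:
  QalI (CTATCGG, off=2): starts [59, 103, 118, 145, 187, 202] → cuts [61, 105, 120, 147, 189, 204]
  WciIII (CGTG, off=0): starts [71, 91, 125, 157] → cuts [71, 91, 125, 157]
  IvoVI (CGGTCGAT, off=3): starts [0, 8, 18, 35, 49, 76, 110, 134, 178, 194] → cuts [3, 11, 21, 38, 52, 79, 113, 137, 181, 197]

Pooled cuts: [3, 11, 21, 38, 52, 61, 71, 79, 91, 105, 113, 120, 125, 137, 147, 157, 181, 189, 197, 204]

Fragment lengths:
  [0,3): 3 bp
  [3,11): 8 bp
  [11,21): 10 bp
  [21,38): 17 bp
  [38,52): 14 bp
  [52,61): 9 bp
  [61,71): 10 bp
  [71,79): 8 bp
  [79,91): 12 bp
  [91,105): 14 bp
  [105,113): 8 bp
  [113,120): 7 bp
  [120,125): 5 bp
  [125,137): 12 bp
  [137,147): 10 bp
  [147,157): 10 bp
  [157,181): 24 bp
  [181,189): 8 bp
  [189,197): 8 bp
  [197,204): 7 bp
  [204,213): 9 bp

[3,5,7,7,8,8,8,8,8,9,9,10,10,10,10,12,12,14,14,17,24]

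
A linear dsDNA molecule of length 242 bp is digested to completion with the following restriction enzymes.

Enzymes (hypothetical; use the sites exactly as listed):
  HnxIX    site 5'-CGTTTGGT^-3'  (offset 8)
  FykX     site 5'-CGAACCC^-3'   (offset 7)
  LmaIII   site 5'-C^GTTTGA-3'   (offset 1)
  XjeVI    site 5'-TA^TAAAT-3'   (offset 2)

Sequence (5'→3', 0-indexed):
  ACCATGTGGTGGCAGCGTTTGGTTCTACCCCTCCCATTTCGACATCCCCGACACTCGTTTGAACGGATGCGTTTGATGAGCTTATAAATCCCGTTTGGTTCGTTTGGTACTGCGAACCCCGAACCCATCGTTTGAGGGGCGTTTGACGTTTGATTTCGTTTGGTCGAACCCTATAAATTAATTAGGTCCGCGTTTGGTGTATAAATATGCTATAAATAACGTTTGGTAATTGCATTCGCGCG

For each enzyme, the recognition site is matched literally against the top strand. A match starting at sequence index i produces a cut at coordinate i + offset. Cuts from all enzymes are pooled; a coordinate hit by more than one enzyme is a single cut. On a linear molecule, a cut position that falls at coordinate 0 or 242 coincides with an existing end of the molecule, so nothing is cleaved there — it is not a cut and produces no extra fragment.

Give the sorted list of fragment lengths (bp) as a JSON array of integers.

[2,3,3,7,7,7,9,11,11,11,14,14,15,15,15,17,23,25,33]

Scan for sites:
  HnxIX (CGTTTGGT, off=8): starts [15, 91, 100, 156, 190, 219] → cuts [23, 99, 108, 164, 198, 227]
  FykX (CGAACCC, off=7): starts [112, 119, 164] → cuts [119, 126, 171]
  LmaIII (CGTTTGA, off=1): starts [55, 69, 128, 139, 146] → cuts [56, 70, 129, 140, 147]
  XjeVI (TATAAAT, off=2): starts [82, 171, 199, 210] → cuts [84, 173, 201, 212]

All cut coordinates (distinct, sorted): [23, 56, 70, 84, 99, 108, 119, 126, 129, 140, 147, 164, 171, 173, 198, 201, 212, 227]

Fragments:
  [0,23): 23 bp
  [23,56): 33 bp
  [56,70): 14 bp
  [70,84): 14 bp
  [84,99): 15 bp
  [99,108): 9 bp
  [108,119): 11 bp
  [119,126): 7 bp
  [126,129): 3 bp
  [129,140): 11 bp
  [140,147): 7 bp
  [147,164): 17 bp
  [164,171): 7 bp
  [171,173): 2 bp
  [173,198): 25 bp
  [198,201): 3 bp
  [201,212): 11 bp
  [212,227): 15 bp
  [227,242): 15 bp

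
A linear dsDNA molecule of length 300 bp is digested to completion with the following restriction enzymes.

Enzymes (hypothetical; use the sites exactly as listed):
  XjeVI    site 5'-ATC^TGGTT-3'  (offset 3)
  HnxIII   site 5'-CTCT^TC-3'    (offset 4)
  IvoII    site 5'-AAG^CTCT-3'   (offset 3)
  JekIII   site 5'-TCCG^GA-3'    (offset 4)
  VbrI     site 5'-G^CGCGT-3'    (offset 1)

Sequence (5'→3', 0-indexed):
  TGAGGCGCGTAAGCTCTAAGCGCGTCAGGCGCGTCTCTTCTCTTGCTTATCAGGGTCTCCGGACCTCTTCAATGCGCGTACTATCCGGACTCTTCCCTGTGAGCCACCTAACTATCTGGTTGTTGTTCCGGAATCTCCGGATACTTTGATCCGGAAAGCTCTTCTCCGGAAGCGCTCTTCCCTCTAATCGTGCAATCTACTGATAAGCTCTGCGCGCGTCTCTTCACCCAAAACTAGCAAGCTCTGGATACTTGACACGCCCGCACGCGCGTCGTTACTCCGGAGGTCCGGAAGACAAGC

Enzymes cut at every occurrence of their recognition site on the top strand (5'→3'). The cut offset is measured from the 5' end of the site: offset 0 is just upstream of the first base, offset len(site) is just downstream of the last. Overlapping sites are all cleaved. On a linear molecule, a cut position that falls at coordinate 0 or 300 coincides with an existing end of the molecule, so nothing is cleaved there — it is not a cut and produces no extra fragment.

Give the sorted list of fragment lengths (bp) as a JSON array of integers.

Scan for sites:
  XjeVI (ATCTGGTT, off=3): starts [113] → cuts [116]
  HnxIII (CTCTTC, off=4): starts [34, 64, 89, 158, 174, 219] → cuts [38, 68, 93, 162, 178, 223]
  IvoII (AAGCTCT, off=3): starts [10, 155, 204, 238] → cuts [13, 158, 207, 241]
  JekIII (TCCGGA, off=4): starts [57, 83, 126, 135, 149, 164, 278, 286] → cuts [61, 87, 130, 139, 153, 168, 282, 290]
  VbrI (GCGCGT, off=1): starts [4, 19, 28, 73, 213, 266] → cuts [5, 20, 29, 74, 214, 267]

Pooled cuts: [5, 13, 20, 29, 38, 61, 68, 74, 87, 93, 116, 130, 139, 153, 158, 162, 168, 178, 207, 214, 223, 241, 267, 282, 290]

Fragments:
  [0,5): 5 bp
  [5,13): 8 bp
  [13,20): 7 bp
  [20,29): 9 bp
  [29,38): 9 bp
  [38,61): 23 bp
  [61,68): 7 bp
  [68,74): 6 bp
  [74,87): 13 bp
  [87,93): 6 bp
  [93,116): 23 bp
  [116,130): 14 bp
  [130,139): 9 bp
  [139,153): 14 bp
  [153,158): 5 bp
  [158,162): 4 bp
  [162,168): 6 bp
  [168,178): 10 bp
  [178,207): 29 bp
  [207,214): 7 bp
  [214,223): 9 bp
  [223,241): 18 bp
  [241,267): 26 bp
  [267,282): 15 bp
  [282,290): 8 bp
  [290,300): 10 bp

[4,5,5,6,6,6,7,7,7,8,8,9,9,9,9,10,10,13,14,14,15,18,23,23,26,29]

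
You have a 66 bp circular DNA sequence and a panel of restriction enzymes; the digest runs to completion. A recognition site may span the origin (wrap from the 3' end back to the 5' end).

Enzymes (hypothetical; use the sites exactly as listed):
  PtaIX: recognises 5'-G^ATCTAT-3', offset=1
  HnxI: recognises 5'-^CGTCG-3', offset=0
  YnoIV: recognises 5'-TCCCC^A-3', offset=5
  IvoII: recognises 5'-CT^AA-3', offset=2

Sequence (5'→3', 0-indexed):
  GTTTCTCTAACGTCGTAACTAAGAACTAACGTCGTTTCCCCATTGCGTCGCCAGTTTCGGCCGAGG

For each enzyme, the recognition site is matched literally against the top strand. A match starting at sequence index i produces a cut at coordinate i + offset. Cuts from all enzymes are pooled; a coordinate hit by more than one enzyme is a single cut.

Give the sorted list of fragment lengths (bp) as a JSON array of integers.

[2,2,4,7,10,12,29]

Scan for sites:
  PtaIX (GATCTAT, off=1): no sites
  HnxI (CGTCG, off=0): starts [10, 29, 45] → cuts [10, 29, 45]
  YnoIV (TCCCCA, off=5): starts [36] → cuts [41]
  IvoII (CTAA, off=2): starts [6, 18, 25] → cuts [8, 20, 27]

All cut coordinates (distinct, sorted): [8, 10, 20, 27, 29, 41, 45]

Fragments:
  8→10: 2 bp
  10→20: 10 bp
  20→27: 7 bp
  27→29: 2 bp
  29→41: 12 bp
  41→45: 4 bp
  45→8 (wrap): 66-45+8 = 29 bp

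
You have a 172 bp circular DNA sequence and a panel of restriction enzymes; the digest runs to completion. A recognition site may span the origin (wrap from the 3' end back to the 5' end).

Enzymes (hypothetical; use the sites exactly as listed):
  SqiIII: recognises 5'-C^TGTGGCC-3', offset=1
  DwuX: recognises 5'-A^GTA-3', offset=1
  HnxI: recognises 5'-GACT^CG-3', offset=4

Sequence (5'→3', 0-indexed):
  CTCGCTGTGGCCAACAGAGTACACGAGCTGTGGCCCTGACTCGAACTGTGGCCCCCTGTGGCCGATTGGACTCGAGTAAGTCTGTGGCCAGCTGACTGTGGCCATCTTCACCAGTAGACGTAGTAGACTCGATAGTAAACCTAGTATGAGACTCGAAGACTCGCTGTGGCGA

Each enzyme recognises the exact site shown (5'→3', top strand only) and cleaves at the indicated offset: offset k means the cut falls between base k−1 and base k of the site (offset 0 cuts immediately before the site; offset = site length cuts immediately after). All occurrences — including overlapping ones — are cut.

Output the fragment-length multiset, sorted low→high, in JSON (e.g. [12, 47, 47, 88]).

Site scan:
  SqiIII (CTGTGGCC, off=1): starts [4, 27, 45, 55, 81, 95] → cuts [5, 28, 46, 56, 82, 96]
  DwuX (AGTA, off=1): starts [17, 74, 112, 121, 133, 142] → cuts [18, 75, 113, 122, 134, 143]
  HnxI (GACTCG, off=4): starts [37, 68, 125, 149, 157, 170] → cuts [2, 41, 72, 129, 153, 161]

Pooled cuts: [2, 5, 18, 28, 41, 46, 56, 72, 75, 82, 96, 113, 122, 129, 134, 143, 153, 161]

Fragment lengths:
  2→5: 3 bp
  5→18: 13 bp
  18→28: 10 bp
  28→41: 13 bp
  41→46: 5 bp
  46→56: 10 bp
  56→72: 16 bp
  72→75: 3 bp
  75→82: 7 bp
  82→96: 14 bp
  96→113: 17 bp
  113→122: 9 bp
  122→129: 7 bp
  129→134: 5 bp
  134→143: 9 bp
  143→153: 10 bp
  153→161: 8 bp
  161→2 (wrap): 172-161+2 = 13 bp

[3,3,5,5,7,7,8,9,9,10,10,10,13,13,13,14,16,17]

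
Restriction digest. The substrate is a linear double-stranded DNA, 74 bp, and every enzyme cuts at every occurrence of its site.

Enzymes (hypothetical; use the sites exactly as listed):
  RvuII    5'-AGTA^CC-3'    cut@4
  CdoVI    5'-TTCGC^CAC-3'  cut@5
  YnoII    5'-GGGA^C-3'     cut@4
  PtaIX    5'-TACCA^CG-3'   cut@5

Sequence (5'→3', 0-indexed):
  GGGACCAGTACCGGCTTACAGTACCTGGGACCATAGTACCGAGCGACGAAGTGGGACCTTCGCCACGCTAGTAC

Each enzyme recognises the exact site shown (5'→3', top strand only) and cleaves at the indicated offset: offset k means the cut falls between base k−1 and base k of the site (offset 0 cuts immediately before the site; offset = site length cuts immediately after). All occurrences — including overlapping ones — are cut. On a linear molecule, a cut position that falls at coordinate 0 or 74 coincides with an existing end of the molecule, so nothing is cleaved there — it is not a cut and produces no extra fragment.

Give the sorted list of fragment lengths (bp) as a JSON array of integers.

Per-enzyme occurrences:
  RvuII (AGTACC, off=4): starts [6, 19, 34] → cuts [10, 23, 38]
  CdoVI (TTCGCCAC, off=5): starts [58] → cuts [63]
  YnoII (GGGAC, off=4): starts [0, 26, 52] → cuts [4, 30, 56]
  PtaIX (TACCACG, off=5): no sites

Pooled cuts: [4, 10, 23, 30, 38, 56, 63]

Fragment lengths:
  [0,4): 4 bp
  [4,10): 6 bp
  [10,23): 13 bp
  [23,30): 7 bp
  [30,38): 8 bp
  [38,56): 18 bp
  [56,63): 7 bp
  [63,74): 11 bp

[4,6,7,7,8,11,13,18]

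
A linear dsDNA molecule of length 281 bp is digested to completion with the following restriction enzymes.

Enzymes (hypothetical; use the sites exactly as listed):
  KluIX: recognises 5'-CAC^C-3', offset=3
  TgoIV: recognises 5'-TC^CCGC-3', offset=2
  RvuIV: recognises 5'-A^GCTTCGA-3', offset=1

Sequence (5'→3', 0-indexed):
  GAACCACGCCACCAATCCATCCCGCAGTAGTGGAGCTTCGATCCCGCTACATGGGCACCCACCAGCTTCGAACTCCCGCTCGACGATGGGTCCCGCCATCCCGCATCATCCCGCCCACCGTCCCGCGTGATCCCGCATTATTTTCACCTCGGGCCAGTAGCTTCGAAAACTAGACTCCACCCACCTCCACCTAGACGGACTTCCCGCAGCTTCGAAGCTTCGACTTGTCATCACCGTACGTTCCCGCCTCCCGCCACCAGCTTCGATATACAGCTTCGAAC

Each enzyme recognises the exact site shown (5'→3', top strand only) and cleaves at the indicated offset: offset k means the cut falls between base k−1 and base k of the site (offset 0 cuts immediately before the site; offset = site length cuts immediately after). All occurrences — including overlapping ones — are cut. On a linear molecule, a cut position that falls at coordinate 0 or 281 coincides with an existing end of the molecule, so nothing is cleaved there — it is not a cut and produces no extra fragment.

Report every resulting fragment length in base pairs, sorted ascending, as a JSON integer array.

Scan for sites:
  KluIX CACC/3: at [9, 55, 59, 115, 144, 177, 181, 187, 231, 254] ⇒ [12, 58, 62, 118, 147, 180, 184, 190, 234, 257]
  TgoIV TCCCGC/2: at [19, 41, 73, 90, 98, 108, 120, 130, 201, 241, 248] ⇒ [21, 43, 75, 92, 100, 110, 122, 132, 203, 243, 250]
  RvuIV AGCTTCGA/1: at [33, 63, 158, 207, 215, 258, 271] ⇒ [34, 64, 159, 208, 216, 259, 272]

All cut coordinates (distinct, sorted): [12, 21, 34, 43, 58, 62, 64, 75, 92, 100, 110, 118, 122, 132, 147, 159, 180, 184, 190, 203, 208, 216, 234, 243, 250, 257, 259, 272]

Fragments:
  [0,12): 12 bp
  [12,21): 9 bp
  [21,34): 13 bp
  [34,43): 9 bp
  [43,58): 15 bp
  [58,62): 4 bp
  [62,64): 2 bp
  [64,75): 11 bp
  [75,92): 17 bp
  [92,100): 8 bp
  [100,110): 10 bp
  [110,118): 8 bp
  [118,122): 4 bp
  [122,132): 10 bp
  [132,147): 15 bp
  [147,159): 12 bp
  [159,180): 21 bp
  [180,184): 4 bp
  [184,190): 6 bp
  [190,203): 13 bp
  [203,208): 5 bp
  [208,216): 8 bp
  [216,234): 18 bp
  [234,243): 9 bp
  [243,250): 7 bp
  [250,257): 7 bp
  [257,259): 2 bp
  [259,272): 13 bp
  [272,281): 9 bp

[2,2,4,4,4,5,6,7,7,8,8,8,9,9,9,9,10,10,11,12,12,13,13,13,15,15,17,18,21]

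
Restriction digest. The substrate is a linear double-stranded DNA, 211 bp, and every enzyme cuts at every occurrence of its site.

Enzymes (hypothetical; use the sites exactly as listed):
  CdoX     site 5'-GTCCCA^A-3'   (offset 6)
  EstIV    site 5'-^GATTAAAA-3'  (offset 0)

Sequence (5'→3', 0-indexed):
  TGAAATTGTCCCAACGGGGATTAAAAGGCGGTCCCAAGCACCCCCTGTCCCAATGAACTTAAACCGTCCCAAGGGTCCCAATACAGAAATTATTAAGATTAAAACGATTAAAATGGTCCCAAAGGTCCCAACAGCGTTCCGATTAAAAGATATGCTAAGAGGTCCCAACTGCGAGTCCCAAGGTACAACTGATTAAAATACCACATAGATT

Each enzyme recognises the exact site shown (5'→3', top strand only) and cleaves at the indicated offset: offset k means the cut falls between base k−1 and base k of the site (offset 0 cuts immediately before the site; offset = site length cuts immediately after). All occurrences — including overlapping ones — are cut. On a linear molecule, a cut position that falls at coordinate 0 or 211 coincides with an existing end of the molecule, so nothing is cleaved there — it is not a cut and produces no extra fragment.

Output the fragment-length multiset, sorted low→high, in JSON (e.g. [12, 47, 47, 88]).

[5,9,9,9,10,10,13,13,16,16,16,18,19,21,27]

Scan for sites:
  CdoX GTCCCAA/6: at [7, 30, 46, 65, 74, 115, 124, 161, 174] ⇒ [13, 36, 52, 71, 80, 121, 130, 167, 180]
  EstIV GATTAAAA/0: at [18, 96, 105, 140, 190] ⇒ [18, 96, 105, 140, 190]

Pooled cuts: [13, 18, 36, 52, 71, 80, 96, 105, 121, 130, 140, 167, 180, 190]

Fragments:
  [0,13): 13 bp
  [13,18): 5 bp
  [18,36): 18 bp
  [36,52): 16 bp
  [52,71): 19 bp
  [71,80): 9 bp
  [80,96): 16 bp
  [96,105): 9 bp
  [105,121): 16 bp
  [121,130): 9 bp
  [130,140): 10 bp
  [140,167): 27 bp
  [167,180): 13 bp
  [180,190): 10 bp
  [190,211): 21 bp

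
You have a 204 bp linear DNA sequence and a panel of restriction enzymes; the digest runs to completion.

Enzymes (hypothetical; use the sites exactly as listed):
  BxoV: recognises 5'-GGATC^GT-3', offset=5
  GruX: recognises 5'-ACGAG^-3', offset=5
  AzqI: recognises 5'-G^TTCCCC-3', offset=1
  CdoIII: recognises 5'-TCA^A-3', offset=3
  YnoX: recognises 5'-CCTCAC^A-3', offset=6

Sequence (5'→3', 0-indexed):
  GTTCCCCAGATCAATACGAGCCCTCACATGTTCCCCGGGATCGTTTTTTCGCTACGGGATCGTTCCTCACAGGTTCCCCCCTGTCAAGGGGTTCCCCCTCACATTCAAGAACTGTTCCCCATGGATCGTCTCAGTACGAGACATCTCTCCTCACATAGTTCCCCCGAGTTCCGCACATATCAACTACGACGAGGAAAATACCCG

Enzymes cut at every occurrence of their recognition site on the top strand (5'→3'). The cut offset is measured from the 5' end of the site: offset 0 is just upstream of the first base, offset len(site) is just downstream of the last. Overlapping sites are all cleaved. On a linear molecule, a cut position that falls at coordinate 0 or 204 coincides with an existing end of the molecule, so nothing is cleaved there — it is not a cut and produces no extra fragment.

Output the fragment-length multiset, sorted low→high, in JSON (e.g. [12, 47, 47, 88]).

Scan for sites:
  BxoV (GGATCGT, off=5): starts [37, 56, 122] → cuts [42, 61, 127]
  GruX (ACGAG, off=5): starts [15, 135, 188] → cuts [20, 140, 193]
  AzqI (GTTCCCC, off=1): starts [0, 29, 72, 90, 113, 157] → cuts [1, 30, 73, 91, 114, 158]
  CdoIII (TCAA, off=3): starts [10, 83, 104, 179] → cuts [13, 86, 107, 182]
  YnoX (CCTCACA, off=6): starts [21, 64, 96, 148] → cuts [27, 70, 102, 154]

Pooled cuts: [1, 13, 20, 27, 30, 42, 61, 70, 73, 86, 91, 102, 107, 114, 127, 140, 154, 158, 182, 193]

Fragment lengths:
  [0,1): 1 bp
  [1,13): 12 bp
  [13,20): 7 bp
  [20,27): 7 bp
  [27,30): 3 bp
  [30,42): 12 bp
  [42,61): 19 bp
  [61,70): 9 bp
  [70,73): 3 bp
  [73,86): 13 bp
  [86,91): 5 bp
  [91,102): 11 bp
  [102,107): 5 bp
  [107,114): 7 bp
  [114,127): 13 bp
  [127,140): 13 bp
  [140,154): 14 bp
  [154,158): 4 bp
  [158,182): 24 bp
  [182,193): 11 bp
  [193,204): 11 bp

[1,3,3,4,5,5,7,7,7,9,11,11,11,12,12,13,13,13,14,19,24]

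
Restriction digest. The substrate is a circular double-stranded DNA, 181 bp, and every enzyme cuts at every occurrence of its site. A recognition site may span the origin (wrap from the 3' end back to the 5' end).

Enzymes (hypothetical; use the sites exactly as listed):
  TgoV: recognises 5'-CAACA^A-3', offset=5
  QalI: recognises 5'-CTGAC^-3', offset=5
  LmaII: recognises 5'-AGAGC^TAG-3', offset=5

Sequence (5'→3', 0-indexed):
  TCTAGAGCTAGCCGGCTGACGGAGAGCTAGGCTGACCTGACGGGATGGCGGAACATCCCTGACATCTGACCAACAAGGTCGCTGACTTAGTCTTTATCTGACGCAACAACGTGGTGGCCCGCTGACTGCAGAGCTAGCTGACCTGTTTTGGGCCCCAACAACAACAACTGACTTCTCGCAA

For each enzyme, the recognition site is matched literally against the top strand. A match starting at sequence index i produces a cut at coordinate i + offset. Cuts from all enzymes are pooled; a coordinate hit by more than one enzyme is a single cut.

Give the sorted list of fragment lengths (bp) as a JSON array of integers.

[3,3,5,5,6,6,7,7,8,8,9,11,12,16,17,18,18,22]

Site scan:
  TgoV (CAACAA, off=5): starts [70, 103, 155, 158, 161] → cuts [75, 108, 160, 163, 166]
  QalI (CTGAC, off=5): starts [15, 31, 36, 58, 65, 81, 97, 121, 137, 167] → cuts [20, 36, 41, 63, 70, 86, 102, 126, 142, 172]
  LmaII (AGAGCTAG, off=5): starts [3, 22, 129] → cuts [8, 27, 134]

Pooled cuts: [8, 20, 27, 36, 41, 63, 70, 75, 86, 102, 108, 126, 134, 142, 160, 163, 166, 172]

Fragment lengths:
  8→20: 12 bp
  20→27: 7 bp
  27→36: 9 bp
  36→41: 5 bp
  41→63: 22 bp
  63→70: 7 bp
  70→75: 5 bp
  75→86: 11 bp
  86→102: 16 bp
  102→108: 6 bp
  108→126: 18 bp
  126→134: 8 bp
  134→142: 8 bp
  142→160: 18 bp
  160→163: 3 bp
  163→166: 3 bp
  166→172: 6 bp
  172→8 (wrap): 181-172+8 = 17 bp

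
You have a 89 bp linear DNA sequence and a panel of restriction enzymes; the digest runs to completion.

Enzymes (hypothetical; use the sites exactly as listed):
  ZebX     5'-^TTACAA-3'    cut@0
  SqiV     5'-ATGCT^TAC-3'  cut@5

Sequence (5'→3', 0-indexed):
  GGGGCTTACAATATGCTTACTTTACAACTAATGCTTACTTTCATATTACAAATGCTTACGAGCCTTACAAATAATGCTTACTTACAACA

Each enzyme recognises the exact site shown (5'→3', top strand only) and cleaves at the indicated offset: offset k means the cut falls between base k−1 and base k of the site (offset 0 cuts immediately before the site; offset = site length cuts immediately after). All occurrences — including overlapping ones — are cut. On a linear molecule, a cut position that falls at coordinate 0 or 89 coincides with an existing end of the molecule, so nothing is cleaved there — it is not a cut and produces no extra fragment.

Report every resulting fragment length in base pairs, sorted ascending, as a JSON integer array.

[3,4,5,8,8,10,11,12,14,14]

Per-enzyme occurrences:
  ZebX TTACAA/0: at [5, 21, 45, 64, 81] ⇒ [5, 21, 45, 64, 81]
  SqiV ATGCTTAC/5: at [12, 30, 51, 73] ⇒ [17, 35, 56, 78]

Pooled cuts: [5, 17, 21, 35, 45, 56, 64, 78, 81]

Fragments:
  [0,5): 5 bp
  [5,17): 12 bp
  [17,21): 4 bp
  [21,35): 14 bp
  [35,45): 10 bp
  [45,56): 11 bp
  [56,64): 8 bp
  [64,78): 14 bp
  [78,81): 3 bp
  [81,89): 8 bp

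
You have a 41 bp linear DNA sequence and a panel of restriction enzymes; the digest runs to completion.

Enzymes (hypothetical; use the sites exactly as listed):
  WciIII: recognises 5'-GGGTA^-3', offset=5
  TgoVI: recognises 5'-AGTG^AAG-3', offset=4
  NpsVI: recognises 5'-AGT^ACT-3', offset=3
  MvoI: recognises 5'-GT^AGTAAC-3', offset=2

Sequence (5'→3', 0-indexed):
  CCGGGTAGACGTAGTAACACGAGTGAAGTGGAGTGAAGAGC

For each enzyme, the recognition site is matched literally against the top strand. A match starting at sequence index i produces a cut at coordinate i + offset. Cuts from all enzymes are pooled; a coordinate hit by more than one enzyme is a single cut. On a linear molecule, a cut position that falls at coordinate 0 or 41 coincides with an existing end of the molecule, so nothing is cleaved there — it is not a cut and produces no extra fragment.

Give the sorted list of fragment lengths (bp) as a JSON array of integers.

[5,6,7,10,13]

Per-enzyme occurrences:
  WciIII (GGGTA, off=5): starts [2] → cuts [7]
  TgoVI (AGTGAAG, off=4): starts [21, 31] → cuts [25, 35]
  NpsVI (AGTACT, off=3): no sites
  MvoI (GTAGTAAC, off=2): starts [10] → cuts [12]

All cut coordinates (distinct, sorted): [7, 12, 25, 35]

Fragments:
  [0,7): 7 bp
  [7,12): 5 bp
  [12,25): 13 bp
  [25,35): 10 bp
  [35,41): 6 bp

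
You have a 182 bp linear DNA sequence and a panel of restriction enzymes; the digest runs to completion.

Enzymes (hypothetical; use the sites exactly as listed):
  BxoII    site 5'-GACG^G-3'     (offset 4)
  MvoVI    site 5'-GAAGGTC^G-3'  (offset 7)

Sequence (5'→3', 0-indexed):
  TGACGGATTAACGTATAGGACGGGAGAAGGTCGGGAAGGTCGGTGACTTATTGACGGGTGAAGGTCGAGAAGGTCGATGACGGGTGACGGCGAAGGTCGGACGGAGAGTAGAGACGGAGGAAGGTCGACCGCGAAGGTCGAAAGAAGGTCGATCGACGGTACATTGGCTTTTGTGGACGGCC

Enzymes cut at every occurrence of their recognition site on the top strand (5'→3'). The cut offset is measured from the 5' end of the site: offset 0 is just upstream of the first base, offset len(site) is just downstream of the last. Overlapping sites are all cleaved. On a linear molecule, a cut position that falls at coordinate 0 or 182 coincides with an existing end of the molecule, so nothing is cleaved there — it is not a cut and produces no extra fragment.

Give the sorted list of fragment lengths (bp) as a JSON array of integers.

[3,5,5,7,7,8,9,9,9,10,10,10,11,13,13,15,17,21]

Per-enzyme occurrences:
  BxoII GACGG/4: at [1, 18, 52, 78, 85, 99, 112, 154, 175] ⇒ [5, 22, 56, 82, 89, 103, 116, 158, 179]
  MvoVI GAAGGTCG/7: at [25, 34, 59, 68, 91, 119, 132, 143] ⇒ [32, 41, 66, 75, 98, 126, 139, 150]

All cut coordinates (distinct, sorted): [5, 22, 32, 41, 56, 66, 75, 82, 89, 98, 103, 116, 126, 139, 150, 158, 179]

Fragments:
  [0,5): 5 bp
  [5,22): 17 bp
  [22,32): 10 bp
  [32,41): 9 bp
  [41,56): 15 bp
  [56,66): 10 bp
  [66,75): 9 bp
  [75,82): 7 bp
  [82,89): 7 bp
  [89,98): 9 bp
  [98,103): 5 bp
  [103,116): 13 bp
  [116,126): 10 bp
  [126,139): 13 bp
  [139,150): 11 bp
  [150,158): 8 bp
  [158,179): 21 bp
  [179,182): 3 bp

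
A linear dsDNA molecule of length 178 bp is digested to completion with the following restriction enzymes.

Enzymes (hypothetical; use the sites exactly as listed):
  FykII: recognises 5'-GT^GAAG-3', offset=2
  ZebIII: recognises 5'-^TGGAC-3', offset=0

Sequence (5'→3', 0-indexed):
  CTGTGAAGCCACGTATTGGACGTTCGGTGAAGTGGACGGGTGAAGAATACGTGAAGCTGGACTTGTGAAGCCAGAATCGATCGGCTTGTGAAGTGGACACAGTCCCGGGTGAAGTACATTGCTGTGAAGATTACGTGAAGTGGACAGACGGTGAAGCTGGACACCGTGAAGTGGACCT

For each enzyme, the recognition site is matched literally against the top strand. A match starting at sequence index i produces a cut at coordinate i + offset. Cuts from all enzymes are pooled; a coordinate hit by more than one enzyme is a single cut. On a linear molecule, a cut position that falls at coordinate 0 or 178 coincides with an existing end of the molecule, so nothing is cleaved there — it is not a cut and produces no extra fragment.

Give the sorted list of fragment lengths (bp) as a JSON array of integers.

[4,4,4,4,4,5,5,7,9,9,10,11,11,12,12,12,15,17,23]

Per-enzyme occurrences:
  FykII GTGAAG/2: at [2, 26, 39, 50, 64, 87, 108, 123, 134, 150, 165] ⇒ [4, 28, 41, 52, 66, 89, 110, 125, 136, 152, 167]
  ZebIII TGGAC/0: at [16, 32, 57, 93, 140, 157, 171] ⇒ [16, 32, 57, 93, 140, 157, 171]

All cut coordinates (distinct, sorted): [4, 16, 28, 32, 41, 52, 57, 66, 89, 93, 110, 125, 136, 140, 152, 157, 167, 171]

Fragment lengths:
  [0,4): 4 bp
  [4,16): 12 bp
  [16,28): 12 bp
  [28,32): 4 bp
  [32,41): 9 bp
  [41,52): 11 bp
  [52,57): 5 bp
  [57,66): 9 bp
  [66,89): 23 bp
  [89,93): 4 bp
  [93,110): 17 bp
  [110,125): 15 bp
  [125,136): 11 bp
  [136,140): 4 bp
  [140,152): 12 bp
  [152,157): 5 bp
  [157,167): 10 bp
  [167,171): 4 bp
  [171,178): 7 bp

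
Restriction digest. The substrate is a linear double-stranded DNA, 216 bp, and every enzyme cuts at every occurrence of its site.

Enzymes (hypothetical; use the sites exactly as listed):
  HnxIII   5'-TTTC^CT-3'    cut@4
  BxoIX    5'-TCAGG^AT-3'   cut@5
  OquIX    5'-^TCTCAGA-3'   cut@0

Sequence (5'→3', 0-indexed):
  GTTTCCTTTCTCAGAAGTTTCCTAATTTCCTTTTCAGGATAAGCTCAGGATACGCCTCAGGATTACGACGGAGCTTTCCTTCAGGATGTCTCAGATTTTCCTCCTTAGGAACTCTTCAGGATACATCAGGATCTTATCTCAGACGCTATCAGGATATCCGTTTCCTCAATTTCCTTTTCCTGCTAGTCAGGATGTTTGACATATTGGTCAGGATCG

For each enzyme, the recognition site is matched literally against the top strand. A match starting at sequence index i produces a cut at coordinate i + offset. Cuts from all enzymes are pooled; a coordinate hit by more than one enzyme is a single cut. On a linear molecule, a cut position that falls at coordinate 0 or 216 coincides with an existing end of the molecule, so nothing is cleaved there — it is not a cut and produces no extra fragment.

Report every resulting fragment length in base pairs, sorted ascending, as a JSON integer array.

[3,3,4,5,6,6,7,8,9,9,10,11,11,12,12,12,13,17,17,20,21]

Scan for sites:
  HnxIII (TTTCCT, off=4): starts [1, 17, 25, 74, 96, 160, 169, 175] → cuts [5, 21, 29, 78, 100, 164, 173, 179]
  BxoIX (TCAGGAT, off=5): starts [33, 44, 56, 80, 115, 125, 148, 186, 207] → cuts [38, 49, 61, 85, 120, 130, 153, 191, 212]
  OquIX (TCTCAGA, off=0): starts [8, 88, 136] → cuts [8, 88, 136]

Pooled cuts: [5, 8, 21, 29, 38, 49, 61, 78, 85, 88, 100, 120, 130, 136, 153, 164, 173, 179, 191, 212]

Fragments:
  [0,5): 5 bp
  [5,8): 3 bp
  [8,21): 13 bp
  [21,29): 8 bp
  [29,38): 9 bp
  [38,49): 11 bp
  [49,61): 12 bp
  [61,78): 17 bp
  [78,85): 7 bp
  [85,88): 3 bp
  [88,100): 12 bp
  [100,120): 20 bp
  [120,130): 10 bp
  [130,136): 6 bp
  [136,153): 17 bp
  [153,164): 11 bp
  [164,173): 9 bp
  [173,179): 6 bp
  [179,191): 12 bp
  [191,212): 21 bp
  [212,216): 4 bp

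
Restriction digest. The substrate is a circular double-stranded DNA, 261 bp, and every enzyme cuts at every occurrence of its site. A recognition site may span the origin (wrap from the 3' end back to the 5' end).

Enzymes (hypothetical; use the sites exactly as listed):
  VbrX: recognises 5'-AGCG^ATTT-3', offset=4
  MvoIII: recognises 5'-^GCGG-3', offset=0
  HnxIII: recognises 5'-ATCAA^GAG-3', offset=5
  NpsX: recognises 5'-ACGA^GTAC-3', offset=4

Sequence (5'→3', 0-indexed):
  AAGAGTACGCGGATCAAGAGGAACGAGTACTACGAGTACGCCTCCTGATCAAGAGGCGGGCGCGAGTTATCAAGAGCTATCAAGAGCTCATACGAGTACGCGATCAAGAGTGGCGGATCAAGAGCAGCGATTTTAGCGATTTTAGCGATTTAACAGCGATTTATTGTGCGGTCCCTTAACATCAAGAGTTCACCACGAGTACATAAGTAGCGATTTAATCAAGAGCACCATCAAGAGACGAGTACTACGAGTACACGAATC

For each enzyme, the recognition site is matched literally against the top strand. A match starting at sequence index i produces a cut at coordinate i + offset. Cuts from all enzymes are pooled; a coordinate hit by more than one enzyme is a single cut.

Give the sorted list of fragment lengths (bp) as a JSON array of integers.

Scan for sites:
  VbrX (AGCGATTT, off=4): starts [125, 134, 143, 154, 208] → cuts [129, 138, 147, 158, 212]
  MvoIII (GCGG, off=0): starts [8, 55, 112, 167] → cuts [8, 55, 112, 167]
  HnxIII (ATCAAGAG, off=5): starts [12, 47, 68, 78, 102, 116, 180, 217, 229, 258] → cuts [2, 17, 52, 73, 83, 107, 121, 185, 222, 234]
  NpsX (ACGAGTAC, off=4): starts [22, 31, 91, 194, 237, 246] → cuts [26, 35, 95, 198, 241, 250]

All cut coordinates (distinct, sorted): [2, 8, 17, 26, 35, 52, 55, 73, 83, 95, 107, 112, 121, 129, 138, 147, 158, 167, 185, 198, 212, 222, 234, 241, 250]

Fragments:
  2→8: 6 bp
  8→17: 9 bp
  17→26: 9 bp
  26→35: 9 bp
  35→52: 17 bp
  52→55: 3 bp
  55→73: 18 bp
  73→83: 10 bp
  83→95: 12 bp
  95→107: 12 bp
  107→112: 5 bp
  112→121: 9 bp
  121→129: 8 bp
  129→138: 9 bp
  138→147: 9 bp
  147→158: 11 bp
  158→167: 9 bp
  167→185: 18 bp
  185→198: 13 bp
  198→212: 14 bp
  212→222: 10 bp
  222→234: 12 bp
  234→241: 7 bp
  241→250: 9 bp
  250→2 (wrap): 261-250+2 = 13 bp

[3,5,6,7,8,9,9,9,9,9,9,9,9,10,10,11,12,12,12,13,13,14,17,18,18]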